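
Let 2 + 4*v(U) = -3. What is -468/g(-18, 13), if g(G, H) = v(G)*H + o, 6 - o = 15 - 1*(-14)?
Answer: 1872/157 ≈ 11.924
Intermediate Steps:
o = -23 (o = 6 - (15 - 1*(-14)) = 6 - (15 + 14) = 6 - 1*29 = 6 - 29 = -23)
v(U) = -5/4 (v(U) = -1/2 + (1/4)*(-3) = -1/2 - 3/4 = -5/4)
g(G, H) = -23 - 5*H/4 (g(G, H) = -5*H/4 - 23 = -23 - 5*H/4)
-468/g(-18, 13) = -468/(-23 - 5/4*13) = -468/(-23 - 65/4) = -468/(-157/4) = -468*(-4/157) = 1872/157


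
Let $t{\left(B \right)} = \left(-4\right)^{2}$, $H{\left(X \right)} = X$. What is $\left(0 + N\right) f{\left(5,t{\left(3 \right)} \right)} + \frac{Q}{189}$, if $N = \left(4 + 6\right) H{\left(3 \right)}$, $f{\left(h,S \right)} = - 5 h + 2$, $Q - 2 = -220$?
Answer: $- \frac{130628}{189} \approx -691.15$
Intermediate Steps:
$Q = -218$ ($Q = 2 - 220 = -218$)
$t{\left(B \right)} = 16$
$f{\left(h,S \right)} = 2 - 5 h$
$N = 30$ ($N = \left(4 + 6\right) 3 = 10 \cdot 3 = 30$)
$\left(0 + N\right) f{\left(5,t{\left(3 \right)} \right)} + \frac{Q}{189} = \left(0 + 30\right) \left(2 - 25\right) - \frac{218}{189} = 30 \left(2 - 25\right) - \frac{218}{189} = 30 \left(-23\right) - \frac{218}{189} = -690 - \frac{218}{189} = - \frac{130628}{189}$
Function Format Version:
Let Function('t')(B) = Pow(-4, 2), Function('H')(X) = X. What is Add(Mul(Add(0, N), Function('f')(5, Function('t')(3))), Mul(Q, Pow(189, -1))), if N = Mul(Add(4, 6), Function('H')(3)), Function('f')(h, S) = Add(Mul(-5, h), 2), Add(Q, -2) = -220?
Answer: Rational(-130628, 189) ≈ -691.15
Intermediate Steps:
Q = -218 (Q = Add(2, -220) = -218)
Function('t')(B) = 16
Function('f')(h, S) = Add(2, Mul(-5, h))
N = 30 (N = Mul(Add(4, 6), 3) = Mul(10, 3) = 30)
Add(Mul(Add(0, N), Function('f')(5, Function('t')(3))), Mul(Q, Pow(189, -1))) = Add(Mul(Add(0, 30), Add(2, Mul(-5, 5))), Mul(-218, Pow(189, -1))) = Add(Mul(30, Add(2, -25)), Mul(-218, Rational(1, 189))) = Add(Mul(30, -23), Rational(-218, 189)) = Add(-690, Rational(-218, 189)) = Rational(-130628, 189)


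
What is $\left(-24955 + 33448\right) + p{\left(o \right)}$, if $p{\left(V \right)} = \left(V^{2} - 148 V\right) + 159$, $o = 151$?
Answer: $9105$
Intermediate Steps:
$p{\left(V \right)} = 159 + V^{2} - 148 V$
$\left(-24955 + 33448\right) + p{\left(o \right)} = \left(-24955 + 33448\right) + \left(159 + 151^{2} - 22348\right) = 8493 + \left(159 + 22801 - 22348\right) = 8493 + 612 = 9105$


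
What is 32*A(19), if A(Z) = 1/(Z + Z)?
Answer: 16/19 ≈ 0.84210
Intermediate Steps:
A(Z) = 1/(2*Z)
32*A(19) = 32*((½)/19) = 32*((½)*(1/19)) = 32*(1/38) = 16/19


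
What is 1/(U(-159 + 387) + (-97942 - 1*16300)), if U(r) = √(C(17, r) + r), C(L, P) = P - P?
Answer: -57121/6525617168 - √57/6525617168 ≈ -8.7545e-6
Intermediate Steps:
C(L, P) = 0
U(r) = √r (U(r) = √(0 + r) = √r)
1/(U(-159 + 387) + (-97942 - 1*16300)) = 1/(√(-159 + 387) + (-97942 - 1*16300)) = 1/(√228 + (-97942 - 16300)) = 1/(2*√57 - 114242) = 1/(-114242 + 2*√57)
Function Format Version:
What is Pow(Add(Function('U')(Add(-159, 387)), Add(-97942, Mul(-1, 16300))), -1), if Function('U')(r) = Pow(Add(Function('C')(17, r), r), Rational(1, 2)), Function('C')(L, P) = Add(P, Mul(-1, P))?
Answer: Add(Rational(-57121, 6525617168), Mul(Rational(-1, 6525617168), Pow(57, Rational(1, 2)))) ≈ -8.7545e-6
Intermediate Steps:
Function('C')(L, P) = 0
Function('U')(r) = Pow(r, Rational(1, 2)) (Function('U')(r) = Pow(Add(0, r), Rational(1, 2)) = Pow(r, Rational(1, 2)))
Pow(Add(Function('U')(Add(-159, 387)), Add(-97942, Mul(-1, 16300))), -1) = Pow(Add(Pow(Add(-159, 387), Rational(1, 2)), Add(-97942, Mul(-1, 16300))), -1) = Pow(Add(Pow(228, Rational(1, 2)), Add(-97942, -16300)), -1) = Pow(Add(Mul(2, Pow(57, Rational(1, 2))), -114242), -1) = Pow(Add(-114242, Mul(2, Pow(57, Rational(1, 2)))), -1)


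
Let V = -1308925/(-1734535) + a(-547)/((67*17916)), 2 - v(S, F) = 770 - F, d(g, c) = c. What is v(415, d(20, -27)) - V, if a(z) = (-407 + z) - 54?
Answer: -27613813498162/34701454117 ≈ -795.75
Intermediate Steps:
a(z) = -461 + z
v(S, F) = -768 + F (v(S, F) = 2 - (770 - F) = 2 + (-770 + F) = -768 + F)
V = 26157475147/34701454117 (V = -1308925/(-1734535) + (-461 - 547)/((67*17916)) = -1308925*(-1/1734535) - 1008/1200372 = 261785/346907 - 1008*1/1200372 = 261785/346907 - 84/100031 = 26157475147/34701454117 ≈ 0.75379)
v(415, d(20, -27)) - V = (-768 - 27) - 1*26157475147/34701454117 = -795 - 26157475147/34701454117 = -27613813498162/34701454117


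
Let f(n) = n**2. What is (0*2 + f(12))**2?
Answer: 20736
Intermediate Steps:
(0*2 + f(12))**2 = (0*2 + 12**2)**2 = (0 + 144)**2 = 144**2 = 20736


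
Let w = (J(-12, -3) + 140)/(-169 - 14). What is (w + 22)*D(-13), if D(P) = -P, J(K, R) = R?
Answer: 50557/183 ≈ 276.27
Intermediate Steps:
w = -137/183 (w = (-3 + 140)/(-169 - 14) = 137/(-183) = 137*(-1/183) = -137/183 ≈ -0.74863)
(w + 22)*D(-13) = (-137/183 + 22)*(-1*(-13)) = (3889/183)*13 = 50557/183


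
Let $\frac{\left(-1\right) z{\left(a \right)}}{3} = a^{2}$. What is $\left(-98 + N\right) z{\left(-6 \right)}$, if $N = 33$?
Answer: $7020$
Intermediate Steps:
$z{\left(a \right)} = - 3 a^{2}$
$\left(-98 + N\right) z{\left(-6 \right)} = \left(-98 + 33\right) \left(- 3 \left(-6\right)^{2}\right) = - 65 \left(\left(-3\right) 36\right) = \left(-65\right) \left(-108\right) = 7020$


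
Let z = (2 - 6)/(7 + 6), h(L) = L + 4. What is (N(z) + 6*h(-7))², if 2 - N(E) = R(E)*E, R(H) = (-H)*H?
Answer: 1240166656/4826809 ≈ 256.93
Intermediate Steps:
R(H) = -H²
h(L) = 4 + L
z = -4/13 ≈ -0.30769
N(E) = 2 + E³ (N(E) = 2 - (-E²)*E = 2 - (-1)*E³ = 2 + E³)
(N(z) + 6*h(-7))² = ((2 + (-4/13)³) + 6*(4 - 7))² = ((2 - 64/2197) + 6*(-3))² = (4330/2197 - 18)² = (-35216/2197)² = 1240166656/4826809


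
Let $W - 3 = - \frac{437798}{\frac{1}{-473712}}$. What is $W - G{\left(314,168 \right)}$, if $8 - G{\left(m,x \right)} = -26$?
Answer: $207390166145$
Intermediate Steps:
$G{\left(m,x \right)} = 34$ ($G{\left(m,x \right)} = 8 - -26 = 8 + 26 = 34$)
$W = 207390166179$ ($W = 3 - \frac{437798}{\frac{1}{-473712}} = 3 - \frac{437798}{- \frac{1}{473712}} = 3 - -207390166176 = 3 + 207390166176 = 207390166179$)
$W - G{\left(314,168 \right)} = 207390166179 - 34 = 207390166145$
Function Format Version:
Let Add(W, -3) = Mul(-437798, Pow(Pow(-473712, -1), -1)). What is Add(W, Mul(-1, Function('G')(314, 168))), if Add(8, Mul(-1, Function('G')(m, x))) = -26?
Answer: 207390166145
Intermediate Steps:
Function('G')(m, x) = 34 (Function('G')(m, x) = Add(8, Mul(-1, -26)) = Add(8, 26) = 34)
W = 207390166179 (W = Add(3, Mul(-437798, Pow(Pow(-473712, -1), -1))) = Add(3, Mul(-437798, Pow(Rational(-1, 473712), -1))) = Add(3, Mul(-437798, -473712)) = Add(3, 207390166176) = 207390166179)
Add(W, Mul(-1, Function('G')(314, 168))) = Add(207390166179, Mul(-1, 34)) = Add(207390166179, -34) = 207390166145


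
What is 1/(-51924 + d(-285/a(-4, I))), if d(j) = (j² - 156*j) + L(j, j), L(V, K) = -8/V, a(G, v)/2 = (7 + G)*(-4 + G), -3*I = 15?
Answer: -24320/1284493473 ≈ -1.8934e-5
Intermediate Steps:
I = -5 (I = -⅓*15 = -5)
a(G, v) = 2*(-4 + G)*(7 + G) (a(G, v) = 2*((7 + G)*(-4 + G)) = 2*((-4 + G)*(7 + G)) = 2*(-4 + G)*(7 + G))
d(j) = j² - 156*j - 8/j (d(j) = (j² - 156*j) - 8/j = j² - 156*j - 8/j)
1/(-51924 + d(-285/a(-4, I))) = 1/(-51924 + (-8 + (-285/(-56 + 2*(-4)² + 6*(-4)))²*(-156 - 285/(-56 + 2*(-4)² + 6*(-4))))/((-285/(-56 + 2*(-4)² + 6*(-4))))) = 1/(-51924 + (-8 + (-285/(-56 + 2*16 - 24))²*(-156 - 285/(-56 + 2*16 - 24)))/((-285/(-56 + 2*16 - 24)))) = 1/(-51924 + (-8 + (-285/(-56 + 32 - 24))²*(-156 - 285/(-56 + 32 - 24)))/((-285/(-56 + 32 - 24)))) = 1/(-51924 + (-8 + (-285/(-48))²*(-156 - 285/(-48)))/((-285/(-48)))) = 1/(-51924 + (-8 + (-285*(-1/48))²*(-156 - 285*(-1/48)))/((-285*(-1/48)))) = 1/(-51924 + (-8 + (95/16)²*(-156 + 95/16))/(95/16)) = 1/(-51924 + 16*(-8 + (9025/256)*(-2401/16))/95) = 1/(-51924 + 16*(-8 - 21669025/4096)/95) = 1/(-51924 + (16/95)*(-21701793/4096)) = 1/(-51924 - 21701793/24320) = 1/(-1284493473/24320) = -24320/1284493473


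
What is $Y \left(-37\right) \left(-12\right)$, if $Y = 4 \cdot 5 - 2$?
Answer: $7992$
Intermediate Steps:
$Y = 18$ ($Y = 20 - 2 = 18$)
$Y \left(-37\right) \left(-12\right) = 18 \left(-37\right) \left(-12\right) = \left(-666\right) \left(-12\right) = 7992$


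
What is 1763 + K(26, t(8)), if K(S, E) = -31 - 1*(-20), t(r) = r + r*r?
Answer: 1752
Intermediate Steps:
t(r) = r + r²
K(S, E) = -11 (K(S, E) = -31 + 20 = -11)
1763 + K(26, t(8)) = 1763 - 11 = 1752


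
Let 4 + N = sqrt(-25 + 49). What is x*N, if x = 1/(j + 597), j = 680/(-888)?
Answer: -222/33091 + 111*sqrt(6)/33091 ≈ 0.0015078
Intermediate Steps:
j = -85/111 (j = 680*(-1/888) = -85/111 ≈ -0.76577)
N = -4 + 2*sqrt(6) (N = -4 + sqrt(-25 + 49) = -4 + sqrt(24) = -4 + 2*sqrt(6) ≈ 0.89898)
x = 111/66182 (x = 1/(-85/111 + 597) = 1/(66182/111) = 111/66182 ≈ 0.0016772)
x*N = 111*(-4 + 2*sqrt(6))/66182 = -222/33091 + 111*sqrt(6)/33091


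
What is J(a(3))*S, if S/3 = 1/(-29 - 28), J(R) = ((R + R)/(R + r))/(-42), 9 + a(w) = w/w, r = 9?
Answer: -8/399 ≈ -0.020050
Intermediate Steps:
a(w) = -8 (a(w) = -9 + w/w = -9 + 1 = -8)
J(R) = -R/(21*(9 + R)) (J(R) = ((R + R)/(R + 9))/(-42) = ((2*R)/(9 + R))*(-1/42) = (2*R/(9 + R))*(-1/42) = -R/(21*(9 + R)))
S = -1/19 (S = 3/(-29 - 28) = 3/(-57) = 3*(-1/57) = -1/19 ≈ -0.052632)
J(a(3))*S = -1*(-8)/(189 + 21*(-8))*(-1/19) = -1*(-8)/(189 - 168)*(-1/19) = -1*(-8)/21*(-1/19) = -1*(-8)*1/21*(-1/19) = (8/21)*(-1/19) = -8/399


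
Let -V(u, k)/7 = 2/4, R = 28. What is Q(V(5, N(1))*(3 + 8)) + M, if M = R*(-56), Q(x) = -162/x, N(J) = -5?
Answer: -120412/77 ≈ -1563.8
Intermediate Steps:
V(u, k) = -7/2 (V(u, k) = -14/4 = -7*1/2 = -7/2)
M = -1568 (M = 28*(-56) = -1568)
Q(V(5, N(1))*(3 + 8)) + M = -162*(-2/(7*(3 + 8))) - 1568 = -162/((-7/2*11)) - 1568 = -162/(-77/2) - 1568 = -162*(-2/77) - 1568 = 324/77 - 1568 = -120412/77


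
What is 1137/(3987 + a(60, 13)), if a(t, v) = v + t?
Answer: 1137/4060 ≈ 0.28005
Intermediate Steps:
a(t, v) = t + v
1137/(3987 + a(60, 13)) = 1137/(3987 + (60 + 13)) = 1137/(3987 + 73) = 1137/4060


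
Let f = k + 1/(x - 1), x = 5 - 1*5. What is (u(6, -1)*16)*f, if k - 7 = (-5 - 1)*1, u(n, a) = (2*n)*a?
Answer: 0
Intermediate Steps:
x = 0 (x = 5 - 5 = 0)
u(n, a) = 2*a*n
k = 1 (k = 7 + (-5 - 1)*1 = 7 - 6*1 = 7 - 6 = 1)
f = 0 (f = 1 + 1/(0 - 1) = 1 + 1/(-1) = 1 - 1 = 0)
(u(6, -1)*16)*f = ((2*(-1)*6)*16)*0 = -12*16*0 = -192*0 = 0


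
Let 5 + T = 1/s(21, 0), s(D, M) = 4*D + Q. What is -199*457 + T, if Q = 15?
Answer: -9003851/99 ≈ -90948.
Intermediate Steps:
s(D, M) = 15 + 4*D (s(D, M) = 4*D + 15 = 15 + 4*D)
T = -494/99 (T = -5 + 1/(15 + 4*21) = -5 + 1/(15 + 84) = -5 + 1/99 = -494/99 ≈ -4.9899)
-199*457 + T = -199*457 - 494/99 = -90943 - 494/99 = -9003851/99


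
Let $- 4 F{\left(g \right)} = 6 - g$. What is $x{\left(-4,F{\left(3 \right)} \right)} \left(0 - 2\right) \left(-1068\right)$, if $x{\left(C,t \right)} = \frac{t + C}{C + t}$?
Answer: $2136$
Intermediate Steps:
$F{\left(g \right)} = - \frac{3}{2} + \frac{g}{4}$ ($F{\left(g \right)} = - \frac{6 - g}{4} = - \frac{3}{2} + \frac{g}{4}$)
$x{\left(C,t \right)} = 1$ ($x{\left(C,t \right)} = \frac{C + t}{C + t} = 1$)
$x{\left(-4,F{\left(3 \right)} \right)} \left(0 - 2\right) \left(-1068\right) = 1 \left(0 - 2\right) \left(-1068\right) = 1 \left(-2\right) \left(-1068\right) = \left(-2\right) \left(-1068\right) = 2136$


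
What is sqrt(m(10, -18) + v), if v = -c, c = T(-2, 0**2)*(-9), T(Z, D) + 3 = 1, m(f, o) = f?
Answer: 2*I*sqrt(2) ≈ 2.8284*I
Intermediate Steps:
T(Z, D) = -2 (T(Z, D) = -3 + 1 = -2)
c = 18 (c = -2*(-9) = 18)
v = -18 (v = -1*18 = -18)
sqrt(m(10, -18) + v) = sqrt(10 - 18) = sqrt(-8) = 2*I*sqrt(2)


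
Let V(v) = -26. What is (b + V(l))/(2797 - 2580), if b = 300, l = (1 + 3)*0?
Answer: 274/217 ≈ 1.2627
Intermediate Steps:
l = 0 (l = 4*0 = 0)
(b + V(l))/(2797 - 2580) = (300 - 26)/(2797 - 2580) = 274/217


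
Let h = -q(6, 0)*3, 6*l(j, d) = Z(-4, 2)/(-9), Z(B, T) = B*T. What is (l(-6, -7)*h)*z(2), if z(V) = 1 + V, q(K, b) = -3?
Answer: 4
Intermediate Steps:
l(j, d) = 4/27 (l(j, d) = (-4*2/(-9))/6 = (-8*(-⅑))/6 = (⅙)*(8/9) = 4/27)
h = 9 (h = -1*(-3)*3 = 3*3 = 9)
(l(-6, -7)*h)*z(2) = ((4/27)*9)*(1 + 2) = (4/3)*3 = 4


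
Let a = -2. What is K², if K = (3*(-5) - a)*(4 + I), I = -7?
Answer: 1521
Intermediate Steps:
K = 39 (K = (3*(-5) - 1*(-2))*(4 - 7) = (-15 + 2)*(-3) = -13*(-3) = 39)
K² = 39² = 1521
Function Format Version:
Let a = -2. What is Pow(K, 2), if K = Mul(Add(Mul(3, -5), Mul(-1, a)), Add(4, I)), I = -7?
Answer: 1521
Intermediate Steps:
K = 39 (K = Mul(Add(Mul(3, -5), Mul(-1, -2)), Add(4, -7)) = Mul(Add(-15, 2), -3) = Mul(-13, -3) = 39)
Pow(K, 2) = Pow(39, 2) = 1521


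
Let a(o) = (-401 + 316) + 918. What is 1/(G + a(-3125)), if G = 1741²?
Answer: 1/3031914 ≈ 3.2982e-7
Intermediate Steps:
G = 3031081
a(o) = 833 (a(o) = -85 + 918 = 833)
1/(G + a(-3125)) = 1/(3031081 + 833) = 1/3031914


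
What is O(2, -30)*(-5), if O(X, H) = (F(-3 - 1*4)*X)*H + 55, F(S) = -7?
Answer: -2375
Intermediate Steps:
O(X, H) = 55 - 7*H*X (O(X, H) = (-7*X)*H + 55 = -7*H*X + 55 = 55 - 7*H*X)
O(2, -30)*(-5) = (55 - 7*(-30)*2)*(-5) = (55 + 420)*(-5) = 475*(-5) = -2375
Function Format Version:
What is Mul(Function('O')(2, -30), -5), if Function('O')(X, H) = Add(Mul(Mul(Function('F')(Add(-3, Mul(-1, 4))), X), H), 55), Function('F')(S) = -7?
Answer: -2375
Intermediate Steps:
Function('O')(X, H) = Add(55, Mul(-7, H, X)) (Function('O')(X, H) = Add(Mul(Mul(-7, X), H), 55) = Add(Mul(-7, H, X), 55) = Add(55, Mul(-7, H, X)))
Mul(Function('O')(2, -30), -5) = Mul(Add(55, Mul(-7, -30, 2)), -5) = Mul(Add(55, 420), -5) = Mul(475, -5) = -2375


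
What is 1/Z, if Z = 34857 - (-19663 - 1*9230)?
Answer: 1/63750 ≈ 1.5686e-5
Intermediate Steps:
Z = 63750 (Z = 34857 - (-19663 - 9230) = 34857 - 1*(-28893) = 34857 + 28893 = 63750)
1/Z = 1/63750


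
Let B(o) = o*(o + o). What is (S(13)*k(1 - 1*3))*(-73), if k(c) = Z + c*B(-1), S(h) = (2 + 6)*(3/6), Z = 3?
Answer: 292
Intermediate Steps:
B(o) = 2*o**2 (B(o) = o*(2*o) = 2*o**2)
S(h) = 4 (S(h) = 8*(3*(1/6)) = 8*(1/2) = 4)
k(c) = 3 + 2*c (k(c) = 3 + c*(2*(-1)**2) = 3 + c*(2*1) = 3 + c*2 = 3 + 2*c)
(S(13)*k(1 - 1*3))*(-73) = (4*(3 + 2*(1 - 1*3)))*(-73) = (4*(3 + 2*(1 - 3)))*(-73) = (4*(3 + 2*(-2)))*(-73) = (4*(3 - 4))*(-73) = (4*(-1))*(-73) = -4*(-73) = 292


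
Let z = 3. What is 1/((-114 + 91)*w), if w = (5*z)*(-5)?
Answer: 1/1725 ≈ 0.00057971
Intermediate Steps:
w = -75 (w = (5*3)*(-5) = 15*(-5) = -75)
1/((-114 + 91)*w) = 1/((-114 + 91)*(-75)) = 1/(-23*(-75)) = 1/1725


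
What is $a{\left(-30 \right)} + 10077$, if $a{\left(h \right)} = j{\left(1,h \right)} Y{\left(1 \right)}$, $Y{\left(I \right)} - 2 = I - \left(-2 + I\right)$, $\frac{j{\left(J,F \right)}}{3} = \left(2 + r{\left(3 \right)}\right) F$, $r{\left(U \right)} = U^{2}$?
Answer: $6117$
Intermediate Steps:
$j{\left(J,F \right)} = 33 F$ ($j{\left(J,F \right)} = 3 \left(2 + 3^{2}\right) F = 3 \left(2 + 9\right) F = 3 \cdot 11 F = 33 F$)
$Y{\left(I \right)} = 4$ ($Y{\left(I \right)} = 2 + \left(I - \left(-2 + I\right)\right) = 2 + 2 = 4$)
$a{\left(h \right)} = 132 h$ ($a{\left(h \right)} = 33 h 4 = 132 h$)
$a{\left(-30 \right)} + 10077 = 132 \left(-30\right) + 10077 = -3960 + 10077 = 6117$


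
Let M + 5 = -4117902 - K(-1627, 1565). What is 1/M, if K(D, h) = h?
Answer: -1/4119472 ≈ -2.4275e-7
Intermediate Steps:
M = -4119472 (M = -5 + (-4117902 - 1*1565) = -5 + (-4117902 - 1565) = -5 - 4119467 = -4119472)
1/M = 1/(-4119472) = -1/4119472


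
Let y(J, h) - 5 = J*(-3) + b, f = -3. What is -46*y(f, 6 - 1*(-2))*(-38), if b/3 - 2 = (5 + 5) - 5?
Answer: 61180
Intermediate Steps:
b = 21 (b = 6 + 3*((5 + 5) - 5) = 6 + 3*(10 - 5) = 6 + 3*5 = 6 + 15 = 21)
y(J, h) = 26 - 3*J (y(J, h) = 5 + (J*(-3) + 21) = 5 + (-3*J + 21) = 5 + (21 - 3*J) = 26 - 3*J)
-46*y(f, 6 - 1*(-2))*(-38) = -46*(26 - 3*(-3))*(-38) = -46*(26 + 9)*(-38) = -46*35*(-38) = -1610*(-38) = 61180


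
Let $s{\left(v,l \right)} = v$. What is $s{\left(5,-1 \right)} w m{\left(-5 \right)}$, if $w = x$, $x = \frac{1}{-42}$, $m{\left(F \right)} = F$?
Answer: $\frac{25}{42} \approx 0.59524$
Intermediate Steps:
$x = - \frac{1}{42} \approx -0.02381$
$w = - \frac{1}{42} \approx -0.02381$
$s{\left(5,-1 \right)} w m{\left(-5 \right)} = 5 \left(- \frac{1}{42}\right) \left(-5\right) = \left(- \frac{5}{42}\right) \left(-5\right) = \frac{25}{42}$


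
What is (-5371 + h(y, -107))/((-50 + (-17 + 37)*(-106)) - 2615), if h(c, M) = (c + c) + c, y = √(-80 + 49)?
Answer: 5371/4785 - I*√31/1595 ≈ 1.1225 - 0.0034908*I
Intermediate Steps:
y = I*√31 (y = √(-31) = I*√31 ≈ 5.5678*I)
h(c, M) = 3*c (h(c, M) = 2*c + c = 3*c)
(-5371 + h(y, -107))/((-50 + (-17 + 37)*(-106)) - 2615) = (-5371 + 3*(I*√31))/((-50 + (-17 + 37)*(-106)) - 2615) = (-5371 + 3*I*√31)/((-50 + 20*(-106)) - 2615) = (-5371 + 3*I*√31)/((-50 - 2120) - 2615) = (-5371 + 3*I*√31)/(-2170 - 2615) = (-5371 + 3*I*√31)/(-4785) = (-5371 + 3*I*√31)*(-1/4785) = 5371/4785 - I*√31/1595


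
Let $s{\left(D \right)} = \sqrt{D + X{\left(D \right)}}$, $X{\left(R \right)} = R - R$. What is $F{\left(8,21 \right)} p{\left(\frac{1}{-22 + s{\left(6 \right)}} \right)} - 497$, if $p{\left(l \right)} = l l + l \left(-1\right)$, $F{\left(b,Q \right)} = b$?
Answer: $- \frac{28367125}{57121} + \frac{1044 \sqrt{6}}{57121} \approx -496.57$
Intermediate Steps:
$X{\left(R \right)} = 0$
$s{\left(D \right)} = \sqrt{D}$ ($s{\left(D \right)} = \sqrt{D + 0} = \sqrt{D}$)
$p{\left(l \right)} = l^{2} - l$
$F{\left(8,21 \right)} p{\left(\frac{1}{-22 + s{\left(6 \right)}} \right)} - 497 = 8 \frac{-1 + \frac{1}{-22 + \sqrt{6}}}{-22 + \sqrt{6}} - 497 = \frac{8 \left(-1 + \frac{1}{-22 + \sqrt{6}}\right)}{-22 + \sqrt{6}} - 497 = -497 + \frac{8 \left(-1 + \frac{1}{-22 + \sqrt{6}}\right)}{-22 + \sqrt{6}}$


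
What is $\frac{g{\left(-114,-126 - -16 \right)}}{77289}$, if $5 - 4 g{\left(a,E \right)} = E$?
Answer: $\frac{115}{309156} \approx 0.00037198$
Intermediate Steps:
$g{\left(a,E \right)} = \frac{5}{4} - \frac{E}{4}$
$\frac{g{\left(-114,-126 - -16 \right)}}{77289} = \frac{\frac{5}{4} - \frac{-126 - -16}{4}}{77289} = \left(\frac{5}{4} - \frac{-126 + 16}{4}\right) \frac{1}{77289} = \left(\frac{5}{4} - - \frac{55}{2}\right) \frac{1}{77289} = \left(\frac{5}{4} + \frac{55}{2}\right) \frac{1}{77289} = \frac{115}{4} \cdot \frac{1}{77289} = \frac{115}{309156}$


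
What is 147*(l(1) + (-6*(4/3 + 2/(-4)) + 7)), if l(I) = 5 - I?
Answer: 882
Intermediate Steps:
147*(l(1) + (-6*(4/3 + 2/(-4)) + 7)) = 147*((5 - 1*1) + (-6*(4/3 + 2/(-4)) + 7)) = 147*((5 - 1) + (-6*(4*(1/3) + 2*(-1/4)) + 7)) = 147*(4 + (-6*(4/3 - 1/2) + 7)) = 147*(4 + (-6*5/6 + 7)) = 147*(4 + (-5 + 7)) = 147*(4 + 2) = 147*6 = 882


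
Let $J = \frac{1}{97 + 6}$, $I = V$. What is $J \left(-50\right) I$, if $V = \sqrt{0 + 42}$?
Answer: $- \frac{50 \sqrt{42}}{103} \approx -3.146$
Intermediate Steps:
$V = \sqrt{42} \approx 6.4807$
$I = \sqrt{42} \approx 6.4807$
$J = \frac{1}{103} \approx 0.0097087$
$J \left(-50\right) I = \frac{1}{103} \left(-50\right) \sqrt{42} = - \frac{50 \sqrt{42}}{103}$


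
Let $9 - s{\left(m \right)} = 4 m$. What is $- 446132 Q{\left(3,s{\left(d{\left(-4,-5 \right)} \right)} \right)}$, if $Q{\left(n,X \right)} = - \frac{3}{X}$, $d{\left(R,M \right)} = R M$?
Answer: $- \frac{1338396}{71} \approx -18851.0$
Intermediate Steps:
$d{\left(R,M \right)} = M R$
$s{\left(m \right)} = 9 - 4 m$
$- 446132 Q{\left(3,s{\left(d{\left(-4,-5 \right)} \right)} \right)} = - 446132 \left(- \frac{3}{9 - 4 \left(\left(-5\right) \left(-4\right)\right)}\right) = - 446132 \left(- \frac{3}{9 - 80}\right) = - 446132 \left(- \frac{3}{-71}\right) = - 446132 \left(\left(-3\right) \left(- \frac{1}{71}\right)\right) = \left(-446132\right) \frac{3}{71} = - \frac{1338396}{71}$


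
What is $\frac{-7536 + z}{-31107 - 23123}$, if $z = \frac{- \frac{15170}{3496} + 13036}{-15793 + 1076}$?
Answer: $\frac{193888760719}{1395083886680} \approx 0.13898$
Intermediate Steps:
$z = - \frac{22779343}{25725316}$ ($z = \frac{\left(-15170\right) \frac{1}{3496} + 13036}{-14717} = \left(- \frac{7585}{1748} + 13036\right) \left(- \frac{1}{14717}\right) = \frac{22779343}{1748} \left(- \frac{1}{14717}\right) = - \frac{22779343}{25725316} \approx -0.88548$)
$\frac{-7536 + z}{-31107 - 23123} = \frac{-7536 - \frac{22779343}{25725316}}{-31107 - 23123} = - \frac{193888760719}{25725316 \left(-54230\right)} = \left(- \frac{193888760719}{25725316}\right) \left(- \frac{1}{54230}\right) = \frac{193888760719}{1395083886680}$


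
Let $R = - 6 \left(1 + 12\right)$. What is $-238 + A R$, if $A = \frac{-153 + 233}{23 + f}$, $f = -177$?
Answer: $- \frac{15206}{77} \approx -197.48$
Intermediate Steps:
$R = -78$ ($R = \left(-6\right) 13 = -78$)
$A = - \frac{40}{77}$ ($A = \frac{-153 + 233}{23 - 177} = \frac{80}{-154} = 80 \left(- \frac{1}{154}\right) = - \frac{40}{77} \approx -0.51948$)
$-238 + A R = -238 - - \frac{3120}{77} = -238 + \frac{3120}{77} = - \frac{15206}{77}$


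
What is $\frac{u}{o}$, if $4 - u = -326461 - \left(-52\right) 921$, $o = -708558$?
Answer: $- \frac{278573}{708558} \approx -0.39315$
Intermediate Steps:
$u = 278573$ ($u = 4 - \left(-326461 - \left(-52\right) 921\right) = 4 - \left(-326461 - -47892\right) = 4 - \left(-326461 + 47892\right) = 4 - -278569 = 4 + 278569 = 278573$)
$\frac{u}{o} = \frac{278573}{-708558} = 278573 \left(- \frac{1}{708558}\right) = - \frac{278573}{708558}$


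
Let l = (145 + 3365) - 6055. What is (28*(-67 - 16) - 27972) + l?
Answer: -32841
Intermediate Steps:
l = -2545 (l = 3510 - 6055 = -2545)
(28*(-67 - 16) - 27972) + l = (28*(-67 - 16) - 27972) - 2545 = (28*(-83) - 27972) - 2545 = (-2324 - 27972) - 2545 = -30296 - 2545 = -32841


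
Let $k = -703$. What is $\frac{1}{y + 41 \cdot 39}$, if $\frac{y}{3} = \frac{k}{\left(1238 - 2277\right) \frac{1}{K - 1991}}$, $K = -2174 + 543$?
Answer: $- \frac{1039}{5977437} \approx -0.00017382$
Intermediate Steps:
$K = -1631$
$y = - \frac{7638798}{1039}$ ($y = 3 \left(- \frac{703}{\left(1238 - 2277\right) \frac{1}{-1631 - 1991}}\right) = 3 \left(- \frac{703}{\left(-1039\right) \frac{1}{-3622}}\right) = 3 \left(- \frac{703}{\left(-1039\right) \left(- \frac{1}{3622}\right)}\right) = 3 \left(- \frac{703}{\frac{1039}{3622}}\right) = 3 \left(\left(-703\right) \frac{3622}{1039}\right) = 3 \left(- \frac{2546266}{1039}\right) = - \frac{7638798}{1039} \approx -7352.1$)
$\frac{1}{y + 41 \cdot 39} = \frac{1}{- \frac{7638798}{1039} + 41 \cdot 39} = \frac{1}{- \frac{7638798}{1039} + 1599} = \frac{1}{- \frac{5977437}{1039}} = - \frac{1039}{5977437}$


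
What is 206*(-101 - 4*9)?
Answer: -28222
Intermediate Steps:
206*(-101 - 4*9) = 206*(-101 - 36) = 206*(-137) = -28222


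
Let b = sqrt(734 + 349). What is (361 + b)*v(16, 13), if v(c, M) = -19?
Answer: -6859 - 361*sqrt(3) ≈ -7484.3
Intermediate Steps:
b = 19*sqrt(3) (b = sqrt(1083) = 19*sqrt(3) ≈ 32.909)
(361 + b)*v(16, 13) = (361 + 19*sqrt(3))*(-19) = -6859 - 361*sqrt(3)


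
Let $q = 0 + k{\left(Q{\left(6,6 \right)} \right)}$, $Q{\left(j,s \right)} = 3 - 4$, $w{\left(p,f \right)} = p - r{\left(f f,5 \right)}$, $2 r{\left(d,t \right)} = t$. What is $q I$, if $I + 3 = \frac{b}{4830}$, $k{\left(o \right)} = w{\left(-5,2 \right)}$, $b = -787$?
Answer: $\frac{15277}{644} \approx 23.722$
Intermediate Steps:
$r{\left(d,t \right)} = \frac{t}{2}$
$w{\left(p,f \right)} = - \frac{5}{2} + p$ ($w{\left(p,f \right)} = p - \frac{1}{2} \cdot 5 = p - \frac{5}{2} = - \frac{5}{2} + p$)
$Q{\left(j,s \right)} = -1$
$k{\left(o \right)} = - \frac{15}{2}$ ($k{\left(o \right)} = - \frac{5}{2} - 5 = - \frac{15}{2}$)
$q = - \frac{15}{2}$ ($q = 0 - \frac{15}{2} = - \frac{15}{2} \approx -7.5$)
$I = - \frac{15277}{4830}$ ($I = -3 - \frac{787}{4830} = - \frac{15277}{4830} \approx -3.1629$)
$q I = \left(- \frac{15}{2}\right) \left(- \frac{15277}{4830}\right) = \frac{15277}{644}$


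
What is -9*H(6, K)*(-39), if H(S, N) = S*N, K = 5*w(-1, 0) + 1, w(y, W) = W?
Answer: 2106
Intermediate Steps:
K = 1 (K = 5*0 + 1 = 0 + 1 = 1)
H(S, N) = N*S
-9*H(6, K)*(-39) = -9*6*(-39) = -54*(-39) = 2106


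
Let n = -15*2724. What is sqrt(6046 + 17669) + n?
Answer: -40860 + 3*sqrt(2635) ≈ -40706.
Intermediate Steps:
n = -40860
sqrt(6046 + 17669) + n = sqrt(6046 + 17669) - 40860 = sqrt(23715) - 40860 = 3*sqrt(2635) - 40860 = -40860 + 3*sqrt(2635)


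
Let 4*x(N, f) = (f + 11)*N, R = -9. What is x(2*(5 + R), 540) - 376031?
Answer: -377133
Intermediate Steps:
x(N, f) = N*(11 + f)/4 (x(N, f) = ((f + 11)*N)/4 = ((11 + f)*N)/4 = (N*(11 + f))/4 = N*(11 + f)/4)
x(2*(5 + R), 540) - 376031 = (2*(5 - 9))*(11 + 540)/4 - 376031 = (¼)*(2*(-4))*551 - 376031 = (¼)*(-8)*551 - 376031 = -1102 - 376031 = -377133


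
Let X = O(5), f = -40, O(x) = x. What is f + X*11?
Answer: 15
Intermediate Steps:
X = 5
f + X*11 = -40 + 5*11 = -40 + 55 = 15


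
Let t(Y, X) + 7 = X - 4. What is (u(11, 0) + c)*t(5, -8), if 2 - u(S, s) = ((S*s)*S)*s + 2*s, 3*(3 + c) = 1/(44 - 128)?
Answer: 4807/252 ≈ 19.075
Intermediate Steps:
c = -757/252 (c = -3 + 1/(3*(44 - 128)) = -3 + (⅓)/(-84) = -3 + (⅓)*(-1/84) = -3 - 1/252 = -757/252 ≈ -3.0040)
t(Y, X) = -11 + X (t(Y, X) = -7 + (X - 4) = -7 + (-4 + X) = -11 + X)
u(S, s) = 2 - 2*s - S²*s² (u(S, s) = 2 - (((S*s)*S)*s + 2*s) = 2 - ((s*S²)*s + 2*s) = 2 - (S²*s² + 2*s) = 2 - (2*s + S²*s²) = 2 + (-2*s - S²*s²) = 2 - 2*s - S²*s²)
(u(11, 0) + c)*t(5, -8) = ((2 - 2*0 - 1*11²*0²) - 757/252)*(-11 - 8) = ((2 + 0 - 1*121*0) - 757/252)*(-19) = ((2 + 0 + 0) - 757/252)*(-19) = (2 - 757/252)*(-19) = -253/252*(-19) = 4807/252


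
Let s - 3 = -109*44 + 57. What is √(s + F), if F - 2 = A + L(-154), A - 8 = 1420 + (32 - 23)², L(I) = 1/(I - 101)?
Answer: 2*I*√52426470/255 ≈ 56.789*I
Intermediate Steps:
L(I) = 1/(-101 + I)
A = 1509 (A = 8 + (1420 + (32 - 23)²) = 8 + (1420 + 9²) = 8 + (1420 + 81) = 8 + 1501 = 1509)
F = 385304/255 (F = 2 + (1509 + 1/(-101 - 154)) = 2 + (1509 + 1/(-255)) = 2 + (1509 - 1/255) = 2 + 384794/255 = 385304/255 ≈ 1511.0)
s = -4736 (s = 3 + (-109*44 + 57) = 3 + (-4796 + 57) = 3 - 4739 = -4736)
√(s + F) = √(-4736 + 385304/255) = √(-822376/255) = 2*I*√52426470/255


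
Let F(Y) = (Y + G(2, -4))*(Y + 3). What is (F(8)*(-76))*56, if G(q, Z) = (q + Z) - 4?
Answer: -93632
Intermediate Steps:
G(q, Z) = -4 + Z + q (G(q, Z) = (Z + q) - 4 = -4 + Z + q)
F(Y) = (-6 + Y)*(3 + Y) (F(Y) = (Y + (-4 - 4 + 2))*(Y + 3) = (Y - 6)*(3 + Y) = (-6 + Y)*(3 + Y))
(F(8)*(-76))*56 = ((-18 + 8**2 - 3*8)*(-76))*56 = ((-18 + 64 - 24)*(-76))*56 = (22*(-76))*56 = -1672*56 = -93632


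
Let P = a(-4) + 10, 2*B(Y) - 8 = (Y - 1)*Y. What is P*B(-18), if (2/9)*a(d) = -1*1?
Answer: 1925/2 ≈ 962.50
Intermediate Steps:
a(d) = -9/2 (a(d) = 9*(-1*1)/2 = (9/2)*(-1) = -9/2)
B(Y) = 4 + Y*(-1 + Y)/2 (B(Y) = 4 + ((Y - 1)*Y)/2 = 4 + ((-1 + Y)*Y)/2 = 4 + (Y*(-1 + Y))/2 = 4 + Y*(-1 + Y)/2)
P = 11/2 (P = -9/2 + 10 = 11/2 ≈ 5.5000)
P*B(-18) = 11*(4 + (1/2)*(-18)**2 - 1/2*(-18))/2 = 11*(4 + (1/2)*324 + 9)/2 = 11*(4 + 162 + 9)/2 = (11/2)*175 = 1925/2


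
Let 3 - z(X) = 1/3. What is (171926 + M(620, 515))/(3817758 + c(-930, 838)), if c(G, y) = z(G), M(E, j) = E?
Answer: 258819/5726641 ≈ 0.045196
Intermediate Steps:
z(X) = 8/3 (z(X) = 3 - 1/3 = 3 - 1*⅓ = 3 - ⅓ = 8/3)
c(G, y) = 8/3
(171926 + M(620, 515))/(3817758 + c(-930, 838)) = (171926 + 620)/(3817758 + 8/3) = 172546/(11453282/3) = 172546*(3/11453282) = 258819/5726641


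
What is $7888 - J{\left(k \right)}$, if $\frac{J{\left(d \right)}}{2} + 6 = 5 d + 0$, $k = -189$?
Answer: $9790$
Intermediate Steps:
$J{\left(d \right)} = -12 + 10 d$ ($J{\left(d \right)} = -12 + 2 \left(5 d + 0\right) = -12 + 2 \cdot 5 d = -12 + 10 d$)
$7888 - J{\left(k \right)} = 7888 - \left(-12 + 10 \left(-189\right)\right) = 7888 - \left(-12 - 1890\right) = 7888 - -1902 = 7888 + 1902 = 9790$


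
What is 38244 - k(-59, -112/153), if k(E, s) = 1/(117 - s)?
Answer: 688889019/18013 ≈ 38244.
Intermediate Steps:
38244 - k(-59, -112/153) = 38244 - (-1)/(-117 - 112/153) = 38244 - (-1)/(-18013/153) = 38244 - (-1)*(-153)/18013 = 38244 - 1*153/18013 = 38244 - 153/18013 = 688889019/18013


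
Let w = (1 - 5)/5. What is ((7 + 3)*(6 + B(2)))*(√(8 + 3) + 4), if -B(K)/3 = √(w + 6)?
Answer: 6*(4 + √11)*(10 - √130) ≈ -61.537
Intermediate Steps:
w = -⅘ (w = -4*⅕ = -⅘ ≈ -0.80000)
B(K) = -3*√130/5 (B(K) = -3*√(-⅘ + 6) = -3*√130/5)
((7 + 3)*(6 + B(2)))*(√(8 + 3) + 4) = ((7 + 3)*(6 - 3*√130/5))*(√(8 + 3) + 4) = (10*(6 - 3*√130/5))*(√11 + 4) = (60 - 6*√130)*(4 + √11) = (4 + √11)*(60 - 6*√130)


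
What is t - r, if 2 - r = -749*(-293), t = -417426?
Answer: -197971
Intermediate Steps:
r = -219455 (r = 2 - (-749)*(-293) = 2 - 1*219457 = 2 - 219457 = -219455)
t - r = -417426 - 1*(-219455) = -417426 + 219455 = -197971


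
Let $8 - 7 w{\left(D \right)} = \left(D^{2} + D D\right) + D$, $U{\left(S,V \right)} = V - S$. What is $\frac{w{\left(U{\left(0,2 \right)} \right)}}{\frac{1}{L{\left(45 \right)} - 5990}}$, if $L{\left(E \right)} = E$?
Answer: $\frac{11890}{7} \approx 1698.6$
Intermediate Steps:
$w{\left(D \right)} = \frac{8}{7} - \frac{2 D^{2}}{7} - \frac{D}{7}$ ($w{\left(D \right)} = \frac{8}{7} - \frac{\left(D^{2} + D D\right) + D}{7} = \frac{8}{7} - \frac{\left(D^{2} + D^{2}\right) + D}{7} = \frac{8}{7} - \frac{2 D^{2} + D}{7} = \frac{8}{7} - \frac{D + 2 D^{2}}{7} = \frac{8}{7} - \left(\frac{D}{7} + \frac{2 D^{2}}{7}\right) = \frac{8}{7} - \frac{2 D^{2}}{7} - \frac{D}{7}$)
$\frac{w{\left(U{\left(0,2 \right)} \right)}}{\frac{1}{L{\left(45 \right)} - 5990}} = \frac{\frac{8}{7} - \frac{2 \left(2 - 0\right)^{2}}{7} - \frac{2 - 0}{7}}{\frac{1}{45 - 5990}} = \frac{\frac{8}{7} - \frac{2 \left(2 + 0\right)^{2}}{7} - \frac{2 + 0}{7}}{\frac{1}{-5945}} = \frac{\frac{8}{7} - \frac{2 \cdot 2^{2}}{7} - \frac{2}{7}}{- \frac{1}{5945}} = \left(\frac{8}{7} - \frac{8}{7} - \frac{2}{7}\right) \left(-5945\right) = \left(- \frac{2}{7}\right) \left(-5945\right) = \frac{11890}{7}$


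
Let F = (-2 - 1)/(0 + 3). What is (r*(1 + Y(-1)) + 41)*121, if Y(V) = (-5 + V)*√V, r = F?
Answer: 4840 + 726*I ≈ 4840.0 + 726.0*I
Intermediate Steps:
F = -1 (F = -3/3 = -3*⅓ = -1)
r = -1
Y(V) = √V*(-5 + V)
(r*(1 + Y(-1)) + 41)*121 = (-(1 + √(-1)*(-5 - 1)) + 41)*121 = (-(1 + I*(-6)) + 41)*121 = (-(1 - 6*I) + 41)*121 = ((-1 + 6*I) + 41)*121 = (40 + 6*I)*121 = 4840 + 726*I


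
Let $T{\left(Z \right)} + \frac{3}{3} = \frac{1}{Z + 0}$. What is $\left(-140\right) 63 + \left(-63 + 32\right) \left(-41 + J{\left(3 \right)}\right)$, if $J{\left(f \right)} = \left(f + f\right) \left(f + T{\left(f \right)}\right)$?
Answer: $-7983$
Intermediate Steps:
$T{\left(Z \right)} = -1 + \frac{1}{Z}$ ($T{\left(Z \right)} = -1 + \frac{1}{Z + 0} = -1 + \frac{1}{Z}$)
$J{\left(f \right)} = 2 f \left(f + \frac{1 - f}{f}\right)$ ($J{\left(f \right)} = \left(f + f\right) \left(f + \frac{1 - f}{f}\right) = 2 f \left(f + \frac{1 - f}{f}\right)$)
$\left(-140\right) 63 + \left(-63 + 32\right) \left(-41 + J{\left(3 \right)}\right) = \left(-140\right) 63 + \left(-63 + 32\right) \left(-41 + \left(2 - 6 + 2 \cdot 3^{2}\right)\right) = -8820 - 31 \left(-41 + \left(2 - 6 + 2 \cdot 9\right)\right) = -8820 - 31 \left(-41 + \left(2 - 6 + 18\right)\right) = -8820 - 31 \left(-41 + 14\right) = -8820 - -837 = -8820 + 837 = -7983$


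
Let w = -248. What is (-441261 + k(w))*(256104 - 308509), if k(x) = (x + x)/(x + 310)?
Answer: 23124701945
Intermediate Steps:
k(x) = 2*x/(310 + x) (k(x) = (2*x)/(310 + x) = 2*x/(310 + x))
(-441261 + k(w))*(256104 - 308509) = (-441261 + 2*(-248)/(310 - 248))*(256104 - 308509) = (-441261 + 2*(-248)/62)*(-52405) = (-441261 + 2*(-248)*(1/62))*(-52405) = (-441261 - 8)*(-52405) = -441269*(-52405) = 23124701945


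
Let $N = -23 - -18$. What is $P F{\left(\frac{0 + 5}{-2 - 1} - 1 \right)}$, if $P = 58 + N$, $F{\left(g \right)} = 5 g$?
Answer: $- \frac{2120}{3} \approx -706.67$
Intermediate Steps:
$N = -5$ ($N = -23 + 18 = -5$)
$P = 53$ ($P = 58 - 5 = 53$)
$P F{\left(\frac{0 + 5}{-2 - 1} - 1 \right)} = 53 \cdot 5 \left(\frac{0 + 5}{-2 - 1} - 1\right) = 53 \cdot 5 \left(\frac{5}{-3} - 1\right) = 53 \cdot 5 \left(5 \left(- \frac{1}{3}\right) - 1\right) = 53 \cdot 5 \left(- \frac{5}{3} - 1\right) = 53 \cdot 5 \left(- \frac{8}{3}\right) = 53 \left(- \frac{40}{3}\right) = - \frac{2120}{3}$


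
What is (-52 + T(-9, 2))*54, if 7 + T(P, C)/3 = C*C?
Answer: -3294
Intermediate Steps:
T(P, C) = -21 + 3*C² (T(P, C) = -21 + 3*(C*C) = -21 + 3*C²)
(-52 + T(-9, 2))*54 = (-52 + (-21 + 3*2²))*54 = (-52 + (-21 + 3*4))*54 = (-52 + (-21 + 12))*54 = (-52 - 9)*54 = -61*54 = -3294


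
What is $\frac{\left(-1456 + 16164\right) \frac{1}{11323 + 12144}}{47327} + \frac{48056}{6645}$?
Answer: $\frac{53372182638364}{7380087901305} \approx 7.2319$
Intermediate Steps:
$\frac{\left(-1456 + 16164\right) \frac{1}{11323 + 12144}}{47327} + \frac{48056}{6645} = \frac{14708}{23467} \cdot \frac{1}{47327} + 48056 \cdot \frac{1}{6645} = 14708 \cdot \frac{1}{23467} \cdot \frac{1}{47327} + \frac{48056}{6645} = \frac{14708}{23467} \cdot \frac{1}{47327} + \frac{48056}{6645} = \frac{14708}{1110622709} + \frac{48056}{6645} = \frac{53372182638364}{7380087901305}$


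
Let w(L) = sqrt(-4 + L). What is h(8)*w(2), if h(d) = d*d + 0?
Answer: 64*I*sqrt(2) ≈ 90.51*I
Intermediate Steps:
h(d) = d**2 (h(d) = d**2 + 0 = d**2)
h(8)*w(2) = 8**2*sqrt(-4 + 2) = 64*sqrt(-2) = 64*(I*sqrt(2)) = 64*I*sqrt(2)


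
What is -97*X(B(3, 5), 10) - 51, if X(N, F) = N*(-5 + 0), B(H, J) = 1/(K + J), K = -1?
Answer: 281/4 ≈ 70.250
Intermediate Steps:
B(H, J) = 1/(-1 + J)
X(N, F) = -5*N (X(N, F) = N*(-5) = -5*N)
-97*X(B(3, 5), 10) - 51 = -(-485)/(-1 + 5) - 51 = -(-485)/4 - 51 = -97*(-5/4) - 51 = 485/4 - 51 = 281/4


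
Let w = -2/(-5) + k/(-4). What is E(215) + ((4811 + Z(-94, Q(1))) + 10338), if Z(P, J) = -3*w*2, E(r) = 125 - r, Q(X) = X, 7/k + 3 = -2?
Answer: 30109/2 ≈ 15055.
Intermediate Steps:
k = -7/5 (k = 7/(-3 - 2) = 7/(-5) = 7*(-1/5) = -7/5 ≈ -1.4000)
w = 3/4 (w = -2/(-5) - 7/5/(-4) = -2*(-1/5) - 7/5*(-1/4) = 2/5 + 7/20 = 3/4 ≈ 0.75000)
Z(P, J) = -9/2 (Z(P, J) = -3*3/4*2 = -9/4*2 = -9/2)
E(215) + ((4811 + Z(-94, Q(1))) + 10338) = (125 - 1*215) + ((4811 - 9/2) + 10338) = (125 - 215) + (9613/2 + 10338) = -90 + 30289/2 = 30109/2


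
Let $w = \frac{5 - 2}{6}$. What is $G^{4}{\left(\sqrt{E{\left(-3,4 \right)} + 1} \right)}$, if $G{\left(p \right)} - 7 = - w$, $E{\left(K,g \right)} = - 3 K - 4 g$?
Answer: $\frac{28561}{16} \approx 1785.1$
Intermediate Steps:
$E{\left(K,g \right)} = - 4 g - 3 K$
$w = \frac{1}{2}$ ($w = 3 \cdot \frac{1}{6} = \frac{1}{2} \approx 0.5$)
$G{\left(p \right)} = \frac{13}{2}$ ($G{\left(p \right)} = 7 - \frac{1}{2} = \frac{13}{2}$)
$G^{4}{\left(\sqrt{E{\left(-3,4 \right)} + 1} \right)} = \left(\frac{13}{2}\right)^{4} = \frac{28561}{16}$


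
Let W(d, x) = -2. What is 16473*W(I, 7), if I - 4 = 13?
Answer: -32946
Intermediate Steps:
I = 17 (I = 4 + 13 = 17)
16473*W(I, 7) = 16473*(-2) = -32946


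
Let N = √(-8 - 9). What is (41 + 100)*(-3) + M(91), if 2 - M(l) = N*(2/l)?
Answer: -421 - 2*I*√17/91 ≈ -421.0 - 0.090618*I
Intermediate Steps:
N = I*√17 (N = √(-17) = I*√17 ≈ 4.1231*I)
M(l) = 2 - 2*I*√17/l (M(l) = 2 - I*√17*2/l = 2 - 2*I*√17/l)
(41 + 100)*(-3) + M(91) = (41 + 100)*(-3) + (2 - 2*I*√17/91) = 141*(-3) + (2 - 2*I*√17*1/91) = -423 + (2 - 2*I*√17/91) = -421 - 2*I*√17/91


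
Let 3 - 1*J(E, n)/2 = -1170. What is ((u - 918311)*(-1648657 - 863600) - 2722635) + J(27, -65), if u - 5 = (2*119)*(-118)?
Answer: 2377572181941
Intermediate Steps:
u = -28079 (u = 5 + (2*119)*(-118) = 5 + 238*(-118) = 5 - 28084 = -28079)
J(E, n) = 2346 (J(E, n) = 6 - 2*(-1170) = 6 + 2340 = 2346)
((u - 918311)*(-1648657 - 863600) - 2722635) + J(27, -65) = ((-28079 - 918311)*(-1648657 - 863600) - 2722635) + 2346 = (-946390*(-2512257) - 2722635) + 2346 = (2377574902230 - 2722635) + 2346 = 2377572179595 + 2346 = 2377572181941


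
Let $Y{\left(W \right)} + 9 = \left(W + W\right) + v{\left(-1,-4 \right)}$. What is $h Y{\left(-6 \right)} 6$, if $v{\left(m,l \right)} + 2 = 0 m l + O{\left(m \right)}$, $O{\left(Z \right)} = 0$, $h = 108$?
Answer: $-14904$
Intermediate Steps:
$v{\left(m,l \right)} = -2$ ($v{\left(m,l \right)} = -2 + \left(0 m l + 0\right) = -2 + \left(0 l + 0\right) = -2 + \left(0 + 0\right) = -2 + 0 = -2$)
$Y{\left(W \right)} = -11 + 2 W$ ($Y{\left(W \right)} = -9 + \left(\left(W + W\right) - 2\right) = -9 + \left(2 W - 2\right) = -9 + \left(-2 + 2 W\right) = -11 + 2 W$)
$h Y{\left(-6 \right)} 6 = 108 \left(-11 + 2 \left(-6\right)\right) 6 = 108 \left(-11 - 12\right) 6 = 108 \left(\left(-23\right) 6\right) = 108 \left(-138\right) = -14904$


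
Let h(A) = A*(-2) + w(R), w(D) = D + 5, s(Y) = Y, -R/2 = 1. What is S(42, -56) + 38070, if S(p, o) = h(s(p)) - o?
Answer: 38045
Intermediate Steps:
R = -2 (R = -2*1 = -2)
w(D) = 5 + D
h(A) = 3 - 2*A (h(A) = A*(-2) + (5 - 2) = -2*A + 3 = 3 - 2*A)
S(p, o) = 3 - o - 2*p (S(p, o) = (3 - 2*p) - o = 3 - o - 2*p)
S(42, -56) + 38070 = (3 - 1*(-56) - 2*42) + 38070 = (3 + 56 - 84) + 38070 = -25 + 38070 = 38045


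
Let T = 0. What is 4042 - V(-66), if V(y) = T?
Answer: 4042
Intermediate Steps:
V(y) = 0
4042 - V(-66) = 4042 - 1*0 = 4042 + 0 = 4042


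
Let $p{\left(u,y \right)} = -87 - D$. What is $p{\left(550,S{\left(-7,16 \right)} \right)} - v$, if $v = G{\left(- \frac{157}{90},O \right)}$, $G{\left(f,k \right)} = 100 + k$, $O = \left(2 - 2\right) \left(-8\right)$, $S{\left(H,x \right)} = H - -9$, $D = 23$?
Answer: $-210$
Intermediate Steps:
$S{\left(H,x \right)} = 9 + H$ ($S{\left(H,x \right)} = H + 9 = 9 + H$)
$p{\left(u,y \right)} = -110$ ($p{\left(u,y \right)} = -87 - 23 = -110$)
$O = 0$ ($O = 0 \left(-8\right) = 0$)
$v = 100$ ($v = 100 + 0 = 100$)
$p{\left(550,S{\left(-7,16 \right)} \right)} - v = -110 - 100 = -210$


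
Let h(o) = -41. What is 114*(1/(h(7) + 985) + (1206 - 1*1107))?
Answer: 5327049/472 ≈ 11286.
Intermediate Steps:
114*(1/(h(7) + 985) + (1206 - 1*1107)) = 114*(1/(-41 + 985) + (1206 - 1*1107)) = 114*(1/944 + (1206 - 1107)) = 114*(1/944 + 99) = 114*(93457/944) = 5327049/472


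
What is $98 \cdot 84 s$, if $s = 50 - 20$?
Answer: $246960$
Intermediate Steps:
$s = 30$
$98 \cdot 84 s = 98 \cdot 84 \cdot 30 = 8232 \cdot 30 = 246960$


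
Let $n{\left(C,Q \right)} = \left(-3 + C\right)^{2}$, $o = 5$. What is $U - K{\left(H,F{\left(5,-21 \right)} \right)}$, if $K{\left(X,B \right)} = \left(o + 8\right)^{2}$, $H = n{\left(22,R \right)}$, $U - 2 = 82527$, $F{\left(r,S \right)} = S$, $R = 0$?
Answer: $82360$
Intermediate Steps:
$U = 82529$ ($U = 2 + 82527 = 82529$)
$H = 361$ ($H = \left(-3 + 22\right)^{2} = 19^{2} = 361$)
$K{\left(X,B \right)} = 169$ ($K{\left(X,B \right)} = \left(5 + 8\right)^{2} = 13^{2} = 169$)
$U - K{\left(H,F{\left(5,-21 \right)} \right)} = 82529 - 169 = 82360$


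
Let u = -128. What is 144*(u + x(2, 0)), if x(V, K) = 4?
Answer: -17856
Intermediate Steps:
144*(u + x(2, 0)) = 144*(-128 + 4) = 144*(-124) = -17856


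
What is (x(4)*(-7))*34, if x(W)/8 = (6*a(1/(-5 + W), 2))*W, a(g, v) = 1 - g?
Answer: -91392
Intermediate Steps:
x(W) = 8*W*(6 - 6/(-5 + W)) (x(W) = 8*((6*(1 - 1/(-5 + W)))*W) = 8*((6 - 6/(-5 + W))*W) = 8*(W*(6 - 6/(-5 + W))) = 8*W*(6 - 6/(-5 + W)))
(x(4)*(-7))*34 = ((48*4*(-6 + 4)/(-5 + 4))*(-7))*34 = ((48*4*(-2)/(-1))*(-7))*34 = ((48*4*(-1)*(-2))*(-7))*34 = (384*(-7))*34 = -2688*34 = -91392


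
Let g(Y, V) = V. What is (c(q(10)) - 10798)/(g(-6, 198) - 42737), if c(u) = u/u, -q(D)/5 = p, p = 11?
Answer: 183/721 ≈ 0.25381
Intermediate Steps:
q(D) = -55 (q(D) = -5*11 = -55)
c(u) = 1
(c(q(10)) - 10798)/(g(-6, 198) - 42737) = (1 - 10798)/(198 - 42737) = -10797/(-42539) = -10797*(-1/42539) = 183/721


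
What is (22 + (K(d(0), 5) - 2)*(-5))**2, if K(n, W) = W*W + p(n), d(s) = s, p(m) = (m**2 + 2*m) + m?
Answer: 8649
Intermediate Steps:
p(m) = m**2 + 3*m
K(n, W) = W**2 + n*(3 + n) (K(n, W) = W*W + n*(3 + n) = W**2 + n*(3 + n))
(22 + (K(d(0), 5) - 2)*(-5))**2 = (22 + ((5**2 + 0*(3 + 0)) - 2)*(-5))**2 = (22 + ((25 + 0*3) - 2)*(-5))**2 = (22 + ((25 + 0) - 2)*(-5))**2 = (22 + (25 - 2)*(-5))**2 = (22 + 23*(-5))**2 = (22 - 115)**2 = (-93)**2 = 8649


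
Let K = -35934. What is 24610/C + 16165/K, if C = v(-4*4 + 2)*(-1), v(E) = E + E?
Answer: 2084630/2373 ≈ 878.48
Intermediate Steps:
v(E) = 2*E
C = 28 (C = (2*(-4*4 + 2))*(-1) = (2*(-16 + 2))*(-1) = (2*(-14))*(-1) = -28*(-1) = 28)
24610/C + 16165/K = 24610/28 + 16165/(-35934) = 24610*(1/28) + 16165*(-1/35934) = 12305/14 - 305/678 = 2084630/2373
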